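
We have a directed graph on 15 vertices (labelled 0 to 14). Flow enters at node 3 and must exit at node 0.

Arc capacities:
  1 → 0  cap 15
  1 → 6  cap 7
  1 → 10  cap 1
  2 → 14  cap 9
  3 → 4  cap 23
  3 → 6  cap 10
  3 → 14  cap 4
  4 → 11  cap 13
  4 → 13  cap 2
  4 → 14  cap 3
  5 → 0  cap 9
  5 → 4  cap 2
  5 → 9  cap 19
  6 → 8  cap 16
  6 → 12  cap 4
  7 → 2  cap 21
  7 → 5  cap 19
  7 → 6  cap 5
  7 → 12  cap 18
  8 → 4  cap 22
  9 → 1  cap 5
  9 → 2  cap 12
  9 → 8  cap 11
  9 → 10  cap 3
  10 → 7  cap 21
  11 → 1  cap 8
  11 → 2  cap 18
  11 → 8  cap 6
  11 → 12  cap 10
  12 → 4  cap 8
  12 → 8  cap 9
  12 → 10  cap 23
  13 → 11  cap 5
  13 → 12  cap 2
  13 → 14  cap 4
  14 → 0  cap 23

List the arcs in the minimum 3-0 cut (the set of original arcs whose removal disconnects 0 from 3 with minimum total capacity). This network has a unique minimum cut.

Min-cut arcs: {(3,14), (4,11), (4,13), (4,14), (6,12)} (total capacity 26)

augment #1: 3→14→0 push 4
augment #2: 3→4→14→0 push 3
augment #3: 3→4→11→1→0 push 8
augment #4: 3→4→13→14→0 push 2
augment #5: 3→4→11→2→14→0 push 5
augment #6: 3→6→12→10→7→5→0 push 4
max flow = 26; residual-reachable set from 3 gives S-side
cut edges (S→T): {(3,14), (4,11), (4,13), (4,14), (6,12)} total cap 26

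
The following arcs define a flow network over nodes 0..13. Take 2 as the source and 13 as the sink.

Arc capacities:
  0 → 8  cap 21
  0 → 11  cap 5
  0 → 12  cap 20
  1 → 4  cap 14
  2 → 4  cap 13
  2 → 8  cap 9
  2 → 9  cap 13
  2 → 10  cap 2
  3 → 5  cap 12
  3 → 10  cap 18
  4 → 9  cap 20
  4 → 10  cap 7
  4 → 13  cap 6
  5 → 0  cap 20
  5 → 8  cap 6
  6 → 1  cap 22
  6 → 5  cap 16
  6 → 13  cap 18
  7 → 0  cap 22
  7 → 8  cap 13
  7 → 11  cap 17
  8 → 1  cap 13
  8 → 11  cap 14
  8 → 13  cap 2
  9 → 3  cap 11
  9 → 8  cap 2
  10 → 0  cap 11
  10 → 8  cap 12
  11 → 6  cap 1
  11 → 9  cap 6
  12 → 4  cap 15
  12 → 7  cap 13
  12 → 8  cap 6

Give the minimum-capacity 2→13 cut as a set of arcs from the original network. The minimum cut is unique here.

Min-cut arcs: {(4,13), (8,13), (11,6)} (total capacity 9)

augment #1: 2→4→13 push 6
augment #2: 2→8→13 push 2
augment #3: 2→8→11→6→13 push 1
max flow = 9; residual-reachable set from 2 gives S-side
cut edges (S→T): {(4,13), (8,13), (11,6)} total cap 9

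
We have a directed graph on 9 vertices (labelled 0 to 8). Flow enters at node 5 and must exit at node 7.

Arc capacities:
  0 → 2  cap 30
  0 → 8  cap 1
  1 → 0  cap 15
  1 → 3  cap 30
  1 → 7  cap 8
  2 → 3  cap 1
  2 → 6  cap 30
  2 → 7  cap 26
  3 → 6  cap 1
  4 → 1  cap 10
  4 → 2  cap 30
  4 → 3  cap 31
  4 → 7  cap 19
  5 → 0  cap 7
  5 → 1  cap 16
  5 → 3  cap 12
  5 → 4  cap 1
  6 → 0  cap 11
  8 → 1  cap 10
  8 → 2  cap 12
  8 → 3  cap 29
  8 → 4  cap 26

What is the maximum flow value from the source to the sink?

Maximum flow value: 25

augment #1: 5→1→7 bottleneck 8, total now 8
augment #2: 5→4→7 bottleneck 1, total now 9
augment #3: 5→0→2→7 bottleneck 7, total now 16
augment #4: 5→1→0→2→7 bottleneck 8, total now 24
augment #5: 5→3→6→0→2→7 bottleneck 1, total now 25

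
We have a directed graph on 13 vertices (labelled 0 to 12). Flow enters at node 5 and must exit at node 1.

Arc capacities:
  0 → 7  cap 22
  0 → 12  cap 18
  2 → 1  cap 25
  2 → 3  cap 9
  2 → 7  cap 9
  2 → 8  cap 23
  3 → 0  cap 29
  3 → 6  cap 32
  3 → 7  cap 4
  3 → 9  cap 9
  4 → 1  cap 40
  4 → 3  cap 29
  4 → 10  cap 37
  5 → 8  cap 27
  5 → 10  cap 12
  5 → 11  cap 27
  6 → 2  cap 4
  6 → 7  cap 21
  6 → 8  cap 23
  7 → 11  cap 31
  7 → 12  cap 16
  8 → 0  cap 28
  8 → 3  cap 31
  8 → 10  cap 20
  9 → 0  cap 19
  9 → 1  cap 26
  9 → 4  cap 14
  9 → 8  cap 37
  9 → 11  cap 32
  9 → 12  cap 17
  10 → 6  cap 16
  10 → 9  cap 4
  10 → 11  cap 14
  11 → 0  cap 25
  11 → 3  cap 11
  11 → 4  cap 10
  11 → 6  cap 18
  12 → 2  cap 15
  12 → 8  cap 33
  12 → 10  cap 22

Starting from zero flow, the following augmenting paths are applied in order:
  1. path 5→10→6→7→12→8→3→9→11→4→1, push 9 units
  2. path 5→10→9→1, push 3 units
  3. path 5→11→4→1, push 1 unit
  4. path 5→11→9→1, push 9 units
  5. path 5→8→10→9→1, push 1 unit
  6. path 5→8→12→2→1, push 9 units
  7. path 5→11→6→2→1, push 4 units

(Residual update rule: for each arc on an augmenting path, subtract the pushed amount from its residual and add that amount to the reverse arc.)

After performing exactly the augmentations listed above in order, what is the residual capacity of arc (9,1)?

after path 1 (5→10→6→7→12→8→3→9→11→4→1, push 9): res(9,1)=26
after path 2 (5→10→9→1, push 3): res(9,1)=23
after path 3 (5→11→4→1, push 1): res(9,1)=23
after path 4 (5→11→9→1, push 9): res(9,1)=14
after path 5 (5→8→10→9→1, push 1): res(9,1)=13
after path 6 (5→8→12→2→1, push 9): res(9,1)=13
after path 7 (5→11→6→2→1, push 4): res(9,1)=13

Residual capacity of (9,1): 13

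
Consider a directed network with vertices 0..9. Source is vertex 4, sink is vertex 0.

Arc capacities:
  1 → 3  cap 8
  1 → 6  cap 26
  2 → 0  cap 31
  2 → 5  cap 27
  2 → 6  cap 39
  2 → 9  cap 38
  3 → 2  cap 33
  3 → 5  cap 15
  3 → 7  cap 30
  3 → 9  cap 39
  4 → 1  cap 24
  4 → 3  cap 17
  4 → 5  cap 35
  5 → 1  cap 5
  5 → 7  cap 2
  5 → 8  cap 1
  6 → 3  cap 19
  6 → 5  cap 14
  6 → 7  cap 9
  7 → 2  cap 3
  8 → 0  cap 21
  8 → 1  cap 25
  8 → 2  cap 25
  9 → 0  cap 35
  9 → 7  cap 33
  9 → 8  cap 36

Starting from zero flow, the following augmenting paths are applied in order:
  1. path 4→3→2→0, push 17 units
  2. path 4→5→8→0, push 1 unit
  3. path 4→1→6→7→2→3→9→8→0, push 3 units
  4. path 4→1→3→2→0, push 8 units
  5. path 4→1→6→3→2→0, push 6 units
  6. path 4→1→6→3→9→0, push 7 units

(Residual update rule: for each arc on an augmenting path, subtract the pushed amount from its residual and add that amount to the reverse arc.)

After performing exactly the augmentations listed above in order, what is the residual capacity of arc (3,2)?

Residual capacity of (3,2): 5

after path 1 (4→3→2→0, push 17): res(3,2)=16
after path 2 (4→5→8→0, push 1): res(3,2)=16
after path 3 (4→1→6→7→2→3→9→8→0, push 3): res(3,2)=19
after path 4 (4→1→3→2→0, push 8): res(3,2)=11
after path 5 (4→1→6→3→2→0, push 6): res(3,2)=5
after path 6 (4→1→6→3→9→0, push 7): res(3,2)=5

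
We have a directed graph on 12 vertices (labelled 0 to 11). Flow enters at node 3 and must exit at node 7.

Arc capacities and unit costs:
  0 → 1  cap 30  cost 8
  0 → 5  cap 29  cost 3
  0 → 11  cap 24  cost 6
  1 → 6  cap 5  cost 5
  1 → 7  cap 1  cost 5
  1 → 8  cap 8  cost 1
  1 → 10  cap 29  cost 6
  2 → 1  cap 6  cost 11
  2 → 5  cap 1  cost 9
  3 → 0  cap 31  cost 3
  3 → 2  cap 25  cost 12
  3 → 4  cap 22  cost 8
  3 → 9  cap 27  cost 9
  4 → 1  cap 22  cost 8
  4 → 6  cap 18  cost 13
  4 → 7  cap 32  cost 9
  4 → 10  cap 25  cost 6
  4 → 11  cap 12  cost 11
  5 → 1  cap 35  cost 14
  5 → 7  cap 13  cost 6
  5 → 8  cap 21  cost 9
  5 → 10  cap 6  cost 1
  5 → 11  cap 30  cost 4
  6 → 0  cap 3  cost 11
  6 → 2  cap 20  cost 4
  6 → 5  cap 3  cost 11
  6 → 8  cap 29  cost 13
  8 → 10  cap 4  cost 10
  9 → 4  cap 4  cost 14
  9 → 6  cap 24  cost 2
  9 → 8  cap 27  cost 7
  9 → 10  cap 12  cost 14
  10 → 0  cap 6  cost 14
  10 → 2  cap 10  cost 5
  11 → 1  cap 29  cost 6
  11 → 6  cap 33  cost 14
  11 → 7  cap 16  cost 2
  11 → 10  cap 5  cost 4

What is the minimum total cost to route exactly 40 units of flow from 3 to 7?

shortest-cost path #1: 3→0→11→7 push 16 @ unit cost 11 (adds 176)
shortest-cost path #2: 3→0→5→7 push 13 @ unit cost 12 (adds 156)
shortest-cost path #3: 3→0→1→7 push 1 @ unit cost 16 (adds 16)
shortest-cost path #4: 3→4→7 push 10 @ unit cost 17 (adds 170)
total cost = 518

Minimum cost for 40 units: 518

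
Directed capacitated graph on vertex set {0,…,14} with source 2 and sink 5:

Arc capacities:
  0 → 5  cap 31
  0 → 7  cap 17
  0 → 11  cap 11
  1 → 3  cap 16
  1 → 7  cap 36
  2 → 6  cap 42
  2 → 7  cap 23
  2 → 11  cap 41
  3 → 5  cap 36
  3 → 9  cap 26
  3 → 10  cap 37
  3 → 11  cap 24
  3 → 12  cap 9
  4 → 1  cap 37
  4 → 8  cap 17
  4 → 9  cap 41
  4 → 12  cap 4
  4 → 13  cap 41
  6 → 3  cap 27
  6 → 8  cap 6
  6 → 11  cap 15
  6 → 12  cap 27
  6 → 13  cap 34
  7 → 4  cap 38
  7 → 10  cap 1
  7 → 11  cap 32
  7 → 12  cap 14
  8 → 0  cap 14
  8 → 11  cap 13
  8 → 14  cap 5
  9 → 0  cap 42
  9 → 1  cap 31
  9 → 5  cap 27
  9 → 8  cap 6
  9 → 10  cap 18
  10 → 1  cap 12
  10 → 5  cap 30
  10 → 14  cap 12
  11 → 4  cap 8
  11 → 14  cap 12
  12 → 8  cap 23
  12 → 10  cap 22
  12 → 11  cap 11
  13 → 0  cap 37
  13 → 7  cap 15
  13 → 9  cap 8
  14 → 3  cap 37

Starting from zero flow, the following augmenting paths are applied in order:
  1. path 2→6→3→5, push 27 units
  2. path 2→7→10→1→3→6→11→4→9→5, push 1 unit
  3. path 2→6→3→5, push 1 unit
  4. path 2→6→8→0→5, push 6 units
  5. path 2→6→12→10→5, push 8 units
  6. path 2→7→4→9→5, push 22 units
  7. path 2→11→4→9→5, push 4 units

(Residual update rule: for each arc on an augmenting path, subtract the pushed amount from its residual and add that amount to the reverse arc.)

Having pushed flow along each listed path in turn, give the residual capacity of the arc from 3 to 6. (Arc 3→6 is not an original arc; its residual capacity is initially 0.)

Residual capacity of (3,6): 27

after path 1 (2→6→3→5, push 27): res(3,6)=27
after path 2 (2→7→10→1→3→6→11→4→9→5, push 1): res(3,6)=26
after path 3 (2→6→3→5, push 1): res(3,6)=27
after path 4 (2→6→8→0→5, push 6): res(3,6)=27
after path 5 (2→6→12→10→5, push 8): res(3,6)=27
after path 6 (2→7→4→9→5, push 22): res(3,6)=27
after path 7 (2→11→4→9→5, push 4): res(3,6)=27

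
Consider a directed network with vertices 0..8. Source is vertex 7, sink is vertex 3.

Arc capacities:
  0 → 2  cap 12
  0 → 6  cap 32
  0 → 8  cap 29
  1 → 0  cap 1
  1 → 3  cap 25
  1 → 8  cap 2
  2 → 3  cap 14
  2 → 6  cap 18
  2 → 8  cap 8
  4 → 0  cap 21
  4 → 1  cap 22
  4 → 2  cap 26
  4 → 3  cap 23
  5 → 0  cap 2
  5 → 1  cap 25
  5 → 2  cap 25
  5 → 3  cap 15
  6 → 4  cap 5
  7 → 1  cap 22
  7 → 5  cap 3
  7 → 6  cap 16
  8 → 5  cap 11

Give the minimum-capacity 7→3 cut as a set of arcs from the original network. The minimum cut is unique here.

Min-cut arcs: {(6,4), (7,1), (7,5)} (total capacity 30)

augment #1: 7→1→3 push 22
augment #2: 7→5→3 push 3
augment #3: 7→6→4→3 push 5
max flow = 30; residual-reachable set from 7 gives S-side
cut edges (S→T): {(6,4), (7,1), (7,5)} total cap 30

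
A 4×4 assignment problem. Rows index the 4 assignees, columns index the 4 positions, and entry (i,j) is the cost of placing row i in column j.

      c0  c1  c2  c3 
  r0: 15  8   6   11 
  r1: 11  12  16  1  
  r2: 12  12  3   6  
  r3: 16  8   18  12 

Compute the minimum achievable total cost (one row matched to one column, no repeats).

Minimum assignment cost: 27

one of 2 optimal assignments: row0→col0 (cost 15), row1→col3 (cost 1), row2→col2 (cost 3), row3→col1 (cost 8)
total = 15 + 1 + 3 + 8 = 27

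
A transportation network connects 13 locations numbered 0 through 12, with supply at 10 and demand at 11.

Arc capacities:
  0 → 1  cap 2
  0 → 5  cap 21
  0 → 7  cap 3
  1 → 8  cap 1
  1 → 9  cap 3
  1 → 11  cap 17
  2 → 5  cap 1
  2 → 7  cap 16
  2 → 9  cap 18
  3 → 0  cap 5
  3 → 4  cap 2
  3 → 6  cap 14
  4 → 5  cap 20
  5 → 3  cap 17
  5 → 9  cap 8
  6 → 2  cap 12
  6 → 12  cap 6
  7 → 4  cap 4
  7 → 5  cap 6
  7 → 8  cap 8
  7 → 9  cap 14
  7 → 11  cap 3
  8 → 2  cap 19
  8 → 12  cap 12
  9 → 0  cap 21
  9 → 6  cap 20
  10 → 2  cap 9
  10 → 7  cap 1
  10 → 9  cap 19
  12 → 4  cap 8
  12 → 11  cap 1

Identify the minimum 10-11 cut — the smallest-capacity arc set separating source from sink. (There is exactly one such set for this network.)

augment #1: 10→7→11 push 1
augment #2: 10→2→7→11 push 2
augment #3: 10→9→0→1→11 push 2
augment #4: 10→9→6→12→11 push 1
max flow = 6; residual-reachable set from 10 gives S-side
cut edges (S→T): {(0,1), (7,11), (12,11)} total cap 6

Min-cut arcs: {(0,1), (7,11), (12,11)} (total capacity 6)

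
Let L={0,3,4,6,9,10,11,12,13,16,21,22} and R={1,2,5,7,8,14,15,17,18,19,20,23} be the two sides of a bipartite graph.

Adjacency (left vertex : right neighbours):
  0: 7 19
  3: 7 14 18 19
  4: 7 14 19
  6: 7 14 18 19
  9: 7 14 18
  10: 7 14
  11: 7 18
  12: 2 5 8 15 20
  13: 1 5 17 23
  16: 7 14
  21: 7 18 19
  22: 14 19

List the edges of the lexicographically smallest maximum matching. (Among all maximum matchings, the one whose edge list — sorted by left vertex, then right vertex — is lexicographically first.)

|M| = 6 (so the lex-smallest maximum matching has 6 edges)
process left vertices in ascending order; for each, take the smallest-labelled available neighbour that still permits 6 edges overall, or leave it unmatched if none does
lex-smallest matching: {0-7, 3-14, 4-19, 6-18, 12-2, 13-1}

Lex-smallest maximum matching: {(0,7), (3,14), (4,19), (6,18), (12,2), (13,1)}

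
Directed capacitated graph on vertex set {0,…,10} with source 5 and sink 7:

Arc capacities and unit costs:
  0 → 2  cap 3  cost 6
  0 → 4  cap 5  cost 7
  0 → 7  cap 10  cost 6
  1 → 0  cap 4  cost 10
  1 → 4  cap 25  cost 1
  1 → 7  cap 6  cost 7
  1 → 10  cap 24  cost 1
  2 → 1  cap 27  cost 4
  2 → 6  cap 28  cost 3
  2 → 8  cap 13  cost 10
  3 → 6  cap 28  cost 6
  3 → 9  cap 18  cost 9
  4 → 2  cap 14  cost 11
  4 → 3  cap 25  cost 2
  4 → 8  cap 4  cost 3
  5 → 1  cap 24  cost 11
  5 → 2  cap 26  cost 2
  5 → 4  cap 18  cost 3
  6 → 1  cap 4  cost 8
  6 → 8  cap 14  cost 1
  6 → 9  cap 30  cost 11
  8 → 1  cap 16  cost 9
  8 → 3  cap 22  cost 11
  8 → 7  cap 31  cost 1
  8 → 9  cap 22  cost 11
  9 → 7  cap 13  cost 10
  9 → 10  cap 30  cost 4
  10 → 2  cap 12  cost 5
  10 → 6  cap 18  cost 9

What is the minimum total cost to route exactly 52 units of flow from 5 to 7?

Minimum cost for 52 units: 775

shortest-cost path #1: 5→4→8→7 push 4 @ unit cost 7 (adds 28)
shortest-cost path #2: 5→2→6→8→7 push 14 @ unit cost 7 (adds 98)
shortest-cost path #3: 5→2→8→7 push 12 @ unit cost 13 (adds 156)
shortest-cost path #4: 5→1→7 push 6 @ unit cost 18 (adds 108)
shortest-cost path #5: 5→4→3→6→2→8→7 push 1 @ unit cost 19 (adds 19)
shortest-cost path #6: 5→4→3→9→7 push 13 @ unit cost 24 (adds 312)
shortest-cost path #7: 5→1→0→7 push 2 @ unit cost 27 (adds 54)
total cost = 775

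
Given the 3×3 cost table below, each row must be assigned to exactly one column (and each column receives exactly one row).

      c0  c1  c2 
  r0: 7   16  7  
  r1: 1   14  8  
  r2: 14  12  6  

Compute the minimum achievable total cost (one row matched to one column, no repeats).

optimal assignment: row0→col2 (cost 7), row1→col0 (cost 1), row2→col1 (cost 12)
total = 7 + 1 + 12 = 20

Minimum assignment cost: 20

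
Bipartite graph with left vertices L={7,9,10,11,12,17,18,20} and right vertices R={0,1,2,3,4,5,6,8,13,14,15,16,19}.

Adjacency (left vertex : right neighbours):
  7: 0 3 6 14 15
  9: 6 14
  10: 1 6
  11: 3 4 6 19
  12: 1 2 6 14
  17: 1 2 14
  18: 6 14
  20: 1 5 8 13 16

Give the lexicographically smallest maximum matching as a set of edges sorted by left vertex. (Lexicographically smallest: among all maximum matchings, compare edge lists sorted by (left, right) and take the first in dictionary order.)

Lex-smallest maximum matching: {(7,0), (9,6), (10,1), (11,3), (12,2), (17,14), (20,5)}

|M| = 7 (so the lex-smallest maximum matching has 7 edges)
process left vertices in ascending order; for each, take the smallest-labelled available neighbour that still permits 7 edges overall, or leave it unmatched if none does
lex-smallest matching: {7-0, 9-6, 10-1, 11-3, 12-2, 17-14, 20-5}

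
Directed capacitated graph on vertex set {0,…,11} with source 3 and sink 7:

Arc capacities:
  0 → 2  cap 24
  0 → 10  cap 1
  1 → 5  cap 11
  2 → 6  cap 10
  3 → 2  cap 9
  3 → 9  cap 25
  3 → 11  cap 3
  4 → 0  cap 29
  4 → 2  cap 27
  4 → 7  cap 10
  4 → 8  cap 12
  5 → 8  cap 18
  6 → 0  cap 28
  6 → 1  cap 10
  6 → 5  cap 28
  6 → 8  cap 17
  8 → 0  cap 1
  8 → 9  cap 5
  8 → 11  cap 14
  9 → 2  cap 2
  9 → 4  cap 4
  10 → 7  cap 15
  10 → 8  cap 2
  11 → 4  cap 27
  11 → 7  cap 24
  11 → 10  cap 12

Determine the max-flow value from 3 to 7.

Maximum flow value: 17

augment #1: 3→11→7 bottleneck 3, total now 3
augment #2: 3→9→4→7 bottleneck 4, total now 7
augment #3: 3→2→6→0→10→7 bottleneck 1, total now 8
augment #4: 3→2→6→8→11→7 bottleneck 8, total now 16
augment #5: 3→9→2→6→8→11→7 bottleneck 1, total now 17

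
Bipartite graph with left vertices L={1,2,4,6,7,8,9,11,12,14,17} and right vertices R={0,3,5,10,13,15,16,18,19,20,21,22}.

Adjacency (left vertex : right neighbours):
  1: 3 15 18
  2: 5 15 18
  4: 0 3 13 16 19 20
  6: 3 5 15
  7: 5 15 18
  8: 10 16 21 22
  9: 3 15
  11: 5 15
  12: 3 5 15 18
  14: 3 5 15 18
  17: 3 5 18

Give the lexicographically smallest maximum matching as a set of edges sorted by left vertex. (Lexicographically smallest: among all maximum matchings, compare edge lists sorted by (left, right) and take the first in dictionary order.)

Lex-smallest maximum matching: {(1,3), (2,5), (4,0), (6,15), (7,18), (8,10)}

|M| = 6 (so the lex-smallest maximum matching has 6 edges)
process left vertices in ascending order; for each, take the smallest-labelled available neighbour that still permits 6 edges overall, or leave it unmatched if none does
lex-smallest matching: {1-3, 2-5, 4-0, 6-15, 7-18, 8-10}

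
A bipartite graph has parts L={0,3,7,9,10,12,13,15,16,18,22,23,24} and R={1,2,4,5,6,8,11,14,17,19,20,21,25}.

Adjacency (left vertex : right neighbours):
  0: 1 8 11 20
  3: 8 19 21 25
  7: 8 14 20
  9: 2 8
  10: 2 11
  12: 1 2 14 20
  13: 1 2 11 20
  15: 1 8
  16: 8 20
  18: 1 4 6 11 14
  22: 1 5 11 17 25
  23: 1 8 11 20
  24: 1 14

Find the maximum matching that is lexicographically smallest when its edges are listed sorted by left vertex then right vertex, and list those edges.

|M| = 9 (so the lex-smallest maximum matching has 9 edges)
process left vertices in ascending order; for each, take the smallest-labelled available neighbour that still permits 9 edges overall, or leave it unmatched if none does
lex-smallest matching: {0-1, 3-19, 7-8, 9-2, 10-11, 12-14, 13-20, 18-4, 22-5}

Lex-smallest maximum matching: {(0,1), (3,19), (7,8), (9,2), (10,11), (12,14), (13,20), (18,4), (22,5)}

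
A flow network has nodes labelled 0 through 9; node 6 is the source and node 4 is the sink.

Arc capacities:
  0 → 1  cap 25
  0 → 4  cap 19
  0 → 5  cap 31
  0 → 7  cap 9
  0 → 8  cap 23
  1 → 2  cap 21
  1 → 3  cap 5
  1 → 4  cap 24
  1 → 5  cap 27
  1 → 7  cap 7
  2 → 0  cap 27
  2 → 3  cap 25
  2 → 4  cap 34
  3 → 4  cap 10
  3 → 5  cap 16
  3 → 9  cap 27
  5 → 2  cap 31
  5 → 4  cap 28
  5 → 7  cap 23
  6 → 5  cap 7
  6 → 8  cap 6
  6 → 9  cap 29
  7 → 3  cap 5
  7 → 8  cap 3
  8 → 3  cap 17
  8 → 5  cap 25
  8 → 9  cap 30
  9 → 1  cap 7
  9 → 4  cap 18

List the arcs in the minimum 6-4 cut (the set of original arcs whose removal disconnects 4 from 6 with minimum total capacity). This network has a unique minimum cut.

Min-cut arcs: {(6,5), (6,8), (9,1), (9,4)} (total capacity 38)

augment #1: 6→5→4 push 7
augment #2: 6→9→4 push 18
augment #3: 6→8→3→4 push 6
augment #4: 6→9→1→4 push 7
max flow = 38; residual-reachable set from 6 gives S-side
cut edges (S→T): {(6,5), (6,8), (9,1), (9,4)} total cap 38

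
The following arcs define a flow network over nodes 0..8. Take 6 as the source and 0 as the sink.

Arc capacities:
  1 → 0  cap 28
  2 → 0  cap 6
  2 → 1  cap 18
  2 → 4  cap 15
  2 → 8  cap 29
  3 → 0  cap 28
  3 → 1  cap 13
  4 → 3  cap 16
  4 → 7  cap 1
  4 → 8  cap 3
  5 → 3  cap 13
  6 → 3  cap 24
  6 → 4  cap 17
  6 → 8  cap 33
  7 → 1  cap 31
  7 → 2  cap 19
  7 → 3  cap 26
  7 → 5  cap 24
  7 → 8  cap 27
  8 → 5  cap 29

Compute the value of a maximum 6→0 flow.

Maximum flow value: 42

augment #1: 6→3→0 bottleneck 24, total now 24
augment #2: 6→4→3→0 bottleneck 4, total now 28
augment #3: 6→4→3→1→0 bottleneck 12, total now 40
augment #4: 6→4→7→1→0 bottleneck 1, total now 41
augment #5: 6→8→5→3→1→0 bottleneck 1, total now 42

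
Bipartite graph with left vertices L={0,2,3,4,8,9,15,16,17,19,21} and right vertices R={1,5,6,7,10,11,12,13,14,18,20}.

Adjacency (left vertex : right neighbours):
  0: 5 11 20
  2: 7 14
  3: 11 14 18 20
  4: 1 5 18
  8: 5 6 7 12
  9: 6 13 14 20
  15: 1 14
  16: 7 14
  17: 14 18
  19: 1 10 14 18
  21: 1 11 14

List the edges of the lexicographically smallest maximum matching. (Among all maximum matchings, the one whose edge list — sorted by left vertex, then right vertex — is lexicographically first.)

Lex-smallest maximum matching: {(0,5), (2,7), (3,20), (4,1), (8,6), (9,13), (15,14), (17,18), (19,10), (21,11)}

|M| = 10 (so the lex-smallest maximum matching has 10 edges)
process left vertices in ascending order; for each, take the smallest-labelled available neighbour that still permits 10 edges overall, or leave it unmatched if none does
lex-smallest matching: {0-5, 2-7, 3-20, 4-1, 8-6, 9-13, 15-14, 17-18, 19-10, 21-11}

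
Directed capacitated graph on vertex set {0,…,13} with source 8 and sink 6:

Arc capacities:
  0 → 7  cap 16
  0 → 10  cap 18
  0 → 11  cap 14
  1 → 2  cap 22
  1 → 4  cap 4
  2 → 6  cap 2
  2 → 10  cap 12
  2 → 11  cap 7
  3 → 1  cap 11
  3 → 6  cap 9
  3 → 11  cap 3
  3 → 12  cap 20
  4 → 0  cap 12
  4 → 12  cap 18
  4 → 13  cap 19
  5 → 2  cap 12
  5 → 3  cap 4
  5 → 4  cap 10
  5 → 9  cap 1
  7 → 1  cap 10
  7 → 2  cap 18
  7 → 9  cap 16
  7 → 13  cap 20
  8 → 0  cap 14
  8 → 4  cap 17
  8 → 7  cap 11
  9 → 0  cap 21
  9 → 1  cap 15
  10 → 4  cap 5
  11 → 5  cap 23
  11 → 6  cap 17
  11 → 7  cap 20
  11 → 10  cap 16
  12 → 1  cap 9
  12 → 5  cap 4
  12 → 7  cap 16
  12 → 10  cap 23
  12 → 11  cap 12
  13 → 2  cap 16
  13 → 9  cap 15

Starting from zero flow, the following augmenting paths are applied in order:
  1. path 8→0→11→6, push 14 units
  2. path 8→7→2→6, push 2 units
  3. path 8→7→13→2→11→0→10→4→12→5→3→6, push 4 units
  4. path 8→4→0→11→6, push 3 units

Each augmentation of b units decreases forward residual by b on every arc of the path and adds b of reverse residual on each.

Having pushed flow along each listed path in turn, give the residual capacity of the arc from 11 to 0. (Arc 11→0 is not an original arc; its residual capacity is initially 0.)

Residual capacity of (11,0): 13

after path 1 (8→0→11→6, push 14): res(11,0)=14
after path 2 (8→7→2→6, push 2): res(11,0)=14
after path 3 (8→7→13→2→11→0→10→4→12→5→3→6, push 4): res(11,0)=10
after path 4 (8→4→0→11→6, push 3): res(11,0)=13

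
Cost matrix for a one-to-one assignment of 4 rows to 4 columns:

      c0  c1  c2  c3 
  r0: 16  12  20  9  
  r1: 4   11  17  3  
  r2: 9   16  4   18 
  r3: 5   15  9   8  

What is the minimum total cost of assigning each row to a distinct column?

Minimum assignment cost: 24

optimal assignment: row0→col1 (cost 12), row1→col3 (cost 3), row2→col2 (cost 4), row3→col0 (cost 5)
total = 12 + 3 + 4 + 5 = 24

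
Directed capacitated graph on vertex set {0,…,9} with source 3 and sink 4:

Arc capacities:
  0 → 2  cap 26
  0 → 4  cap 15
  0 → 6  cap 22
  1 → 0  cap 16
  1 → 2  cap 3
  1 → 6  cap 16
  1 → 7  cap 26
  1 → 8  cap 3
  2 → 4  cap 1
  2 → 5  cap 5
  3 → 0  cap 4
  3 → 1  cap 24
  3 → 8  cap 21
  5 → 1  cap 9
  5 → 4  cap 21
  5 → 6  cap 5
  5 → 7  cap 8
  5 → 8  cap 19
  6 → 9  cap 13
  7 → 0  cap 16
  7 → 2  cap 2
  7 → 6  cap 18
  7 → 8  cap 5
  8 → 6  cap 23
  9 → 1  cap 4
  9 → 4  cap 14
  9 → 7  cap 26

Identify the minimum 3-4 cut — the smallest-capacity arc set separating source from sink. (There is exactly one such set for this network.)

augment #1: 3→0→4 push 4
augment #2: 3→1→0→4 push 11
augment #3: 3→1→2→4 push 1
augment #4: 3→1→2→5→4 push 2
augment #5: 3→1→6→9→4 push 10
augment #6: 3→8→6→9→4 push 3
augment #7: 3→8→6→1→0→2→5→4 push 3
max flow = 34; residual-reachable set from 3 gives S-side
cut edges (S→T): {(0,4), (2,4), (2,5), (6,9)} total cap 34

Min-cut arcs: {(0,4), (2,4), (2,5), (6,9)} (total capacity 34)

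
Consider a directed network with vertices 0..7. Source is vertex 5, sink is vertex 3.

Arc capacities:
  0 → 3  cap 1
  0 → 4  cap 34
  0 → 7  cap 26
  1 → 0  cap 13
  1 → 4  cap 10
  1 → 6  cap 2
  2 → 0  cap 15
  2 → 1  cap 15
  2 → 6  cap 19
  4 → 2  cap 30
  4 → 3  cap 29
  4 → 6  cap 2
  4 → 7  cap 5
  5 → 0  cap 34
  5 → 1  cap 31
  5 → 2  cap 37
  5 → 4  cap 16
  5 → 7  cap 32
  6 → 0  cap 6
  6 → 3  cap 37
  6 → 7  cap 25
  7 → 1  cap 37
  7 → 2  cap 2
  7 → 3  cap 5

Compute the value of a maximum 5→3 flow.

augment #1: 5→0→3 bottleneck 1, total now 1
augment #2: 5→4→3 bottleneck 16, total now 17
augment #3: 5→7→3 bottleneck 5, total now 22
augment #4: 5→0→4→3 bottleneck 13, total now 35
augment #5: 5→1→6→3 bottleneck 2, total now 37
augment #6: 5→2→6→3 bottleneck 19, total now 56
augment #7: 5→0→4→6→3 bottleneck 2, total now 58

Maximum flow value: 58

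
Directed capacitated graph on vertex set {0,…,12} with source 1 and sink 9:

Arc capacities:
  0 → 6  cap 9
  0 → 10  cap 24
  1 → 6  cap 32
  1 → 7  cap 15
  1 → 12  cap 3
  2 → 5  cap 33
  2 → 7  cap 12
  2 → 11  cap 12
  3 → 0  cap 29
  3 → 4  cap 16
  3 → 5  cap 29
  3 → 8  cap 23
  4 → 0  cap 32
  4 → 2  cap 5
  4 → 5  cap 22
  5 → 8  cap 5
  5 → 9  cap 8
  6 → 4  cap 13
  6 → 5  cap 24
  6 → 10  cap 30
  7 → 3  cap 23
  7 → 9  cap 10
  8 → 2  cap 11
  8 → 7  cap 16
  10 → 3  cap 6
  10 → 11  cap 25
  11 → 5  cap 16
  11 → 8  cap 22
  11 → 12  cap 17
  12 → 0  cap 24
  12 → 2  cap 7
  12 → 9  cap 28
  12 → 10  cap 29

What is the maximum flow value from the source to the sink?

Maximum flow value: 38

augment #1: 1→7→9 bottleneck 10, total now 10
augment #2: 1→12→9 bottleneck 3, total now 13
augment #3: 1→6→5→9 bottleneck 8, total now 21
augment #4: 1→6→10→11→12→9 bottleneck 17, total now 38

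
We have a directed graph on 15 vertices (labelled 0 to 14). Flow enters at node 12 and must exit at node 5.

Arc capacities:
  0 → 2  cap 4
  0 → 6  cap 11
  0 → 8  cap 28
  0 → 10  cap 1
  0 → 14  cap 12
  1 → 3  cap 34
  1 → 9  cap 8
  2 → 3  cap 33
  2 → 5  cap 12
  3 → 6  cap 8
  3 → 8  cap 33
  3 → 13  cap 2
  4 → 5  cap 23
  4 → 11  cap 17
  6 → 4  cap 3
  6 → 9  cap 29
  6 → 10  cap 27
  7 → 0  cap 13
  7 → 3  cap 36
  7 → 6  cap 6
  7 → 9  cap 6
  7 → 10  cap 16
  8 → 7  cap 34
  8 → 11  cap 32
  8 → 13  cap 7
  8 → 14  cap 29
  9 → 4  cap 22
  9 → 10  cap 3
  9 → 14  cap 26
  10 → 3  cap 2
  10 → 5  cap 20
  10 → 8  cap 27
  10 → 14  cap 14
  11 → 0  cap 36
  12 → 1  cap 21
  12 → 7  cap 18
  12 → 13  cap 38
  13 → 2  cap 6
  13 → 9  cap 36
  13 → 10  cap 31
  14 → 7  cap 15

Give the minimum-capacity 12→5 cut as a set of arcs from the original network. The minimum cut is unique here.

augment #1: 12→7→10→5 push 16
augment #2: 12→13→2→5 push 6
augment #3: 12→13→10→5 push 4
augment #4: 12→1→9→4→5 push 8
augment #5: 12→7→0→2→5 push 2
augment #6: 12→13→9→4→5 push 14
augment #7: 12→1→3→6→4→5 push 1
augment #8: 12→13→10→7→0→2→5 push 2
max flow = 53; residual-reachable set from 12 gives S-side
cut edges (S→T): {(0,2), (4,5), (10,5), (13,2)} total cap 53

Min-cut arcs: {(0,2), (4,5), (10,5), (13,2)} (total capacity 53)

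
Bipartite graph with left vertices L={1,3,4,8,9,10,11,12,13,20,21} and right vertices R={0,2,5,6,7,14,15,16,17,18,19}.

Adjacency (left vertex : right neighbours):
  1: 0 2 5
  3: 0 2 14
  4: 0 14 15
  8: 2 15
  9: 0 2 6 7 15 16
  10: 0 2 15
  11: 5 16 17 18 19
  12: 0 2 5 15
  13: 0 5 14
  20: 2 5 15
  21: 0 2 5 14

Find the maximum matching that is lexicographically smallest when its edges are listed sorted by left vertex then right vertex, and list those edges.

Lex-smallest maximum matching: {(1,0), (3,2), (4,14), (8,15), (9,6), (11,16), (12,5)}

|M| = 7 (so the lex-smallest maximum matching has 7 edges)
process left vertices in ascending order; for each, take the smallest-labelled available neighbour that still permits 7 edges overall, or leave it unmatched if none does
lex-smallest matching: {1-0, 3-2, 4-14, 8-15, 9-6, 11-16, 12-5}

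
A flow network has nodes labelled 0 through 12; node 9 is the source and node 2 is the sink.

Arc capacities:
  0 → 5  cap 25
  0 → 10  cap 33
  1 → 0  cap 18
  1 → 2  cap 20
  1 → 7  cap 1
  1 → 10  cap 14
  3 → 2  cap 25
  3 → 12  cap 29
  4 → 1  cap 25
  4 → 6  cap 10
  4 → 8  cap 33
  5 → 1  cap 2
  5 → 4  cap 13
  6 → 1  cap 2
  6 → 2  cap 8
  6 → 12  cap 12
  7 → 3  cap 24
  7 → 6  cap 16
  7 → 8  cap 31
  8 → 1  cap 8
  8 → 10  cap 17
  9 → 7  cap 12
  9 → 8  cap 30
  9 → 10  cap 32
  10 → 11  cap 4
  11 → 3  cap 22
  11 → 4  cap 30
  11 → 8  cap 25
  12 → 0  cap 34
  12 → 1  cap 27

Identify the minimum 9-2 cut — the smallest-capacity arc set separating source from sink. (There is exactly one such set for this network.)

Min-cut arcs: {(8,1), (9,7), (10,11)} (total capacity 24)

augment #1: 9→7→3→2 push 12
augment #2: 9→8→1→2 push 8
augment #3: 9→10→11→3→2 push 4
max flow = 24; residual-reachable set from 9 gives S-side
cut edges (S→T): {(8,1), (9,7), (10,11)} total cap 24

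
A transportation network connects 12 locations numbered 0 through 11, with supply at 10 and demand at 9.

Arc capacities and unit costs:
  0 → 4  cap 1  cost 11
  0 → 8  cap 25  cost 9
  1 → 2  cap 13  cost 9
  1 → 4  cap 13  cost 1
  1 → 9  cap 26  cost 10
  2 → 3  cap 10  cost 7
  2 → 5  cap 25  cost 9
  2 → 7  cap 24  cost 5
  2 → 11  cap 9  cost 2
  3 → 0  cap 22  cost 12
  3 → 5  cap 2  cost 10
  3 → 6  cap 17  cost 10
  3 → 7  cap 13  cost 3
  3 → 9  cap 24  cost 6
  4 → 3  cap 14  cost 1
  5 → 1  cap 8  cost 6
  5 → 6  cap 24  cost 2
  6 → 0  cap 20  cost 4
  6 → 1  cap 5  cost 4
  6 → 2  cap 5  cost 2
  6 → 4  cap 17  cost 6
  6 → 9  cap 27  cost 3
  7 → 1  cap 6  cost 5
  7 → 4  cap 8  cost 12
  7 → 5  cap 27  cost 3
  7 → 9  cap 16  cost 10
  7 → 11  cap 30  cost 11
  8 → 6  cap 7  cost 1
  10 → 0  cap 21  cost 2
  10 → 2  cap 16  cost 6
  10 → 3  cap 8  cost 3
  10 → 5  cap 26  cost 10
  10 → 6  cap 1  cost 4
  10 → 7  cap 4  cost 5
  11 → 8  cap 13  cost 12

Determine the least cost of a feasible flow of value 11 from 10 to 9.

shortest-cost path #1: 10→6→9 push 1 @ unit cost 7 (adds 7)
shortest-cost path #2: 10→3→9 push 8 @ unit cost 9 (adds 72)
shortest-cost path #3: 10→7→5→6→9 push 2 @ unit cost 13 (adds 26)
total cost = 105

Minimum cost for 11 units: 105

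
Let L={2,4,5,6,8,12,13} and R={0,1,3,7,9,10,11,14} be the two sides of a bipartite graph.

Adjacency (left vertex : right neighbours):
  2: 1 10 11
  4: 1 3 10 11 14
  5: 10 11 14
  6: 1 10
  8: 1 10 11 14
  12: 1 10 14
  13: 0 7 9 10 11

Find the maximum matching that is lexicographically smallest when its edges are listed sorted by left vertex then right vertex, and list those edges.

|M| = 6 (so the lex-smallest maximum matching has 6 edges)
process left vertices in ascending order; for each, take the smallest-labelled available neighbour that still permits 6 edges overall, or leave it unmatched if none does
lex-smallest matching: {2-1, 4-3, 5-10, 8-11, 12-14, 13-0}

Lex-smallest maximum matching: {(2,1), (4,3), (5,10), (8,11), (12,14), (13,0)}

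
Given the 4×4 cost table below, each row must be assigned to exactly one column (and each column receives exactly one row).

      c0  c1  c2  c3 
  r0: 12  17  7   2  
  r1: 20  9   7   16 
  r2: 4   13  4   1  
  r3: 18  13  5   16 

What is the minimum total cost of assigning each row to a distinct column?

Minimum assignment cost: 20

optimal assignment: row0→col3 (cost 2), row1→col1 (cost 9), row2→col0 (cost 4), row3→col2 (cost 5)
total = 2 + 9 + 4 + 5 = 20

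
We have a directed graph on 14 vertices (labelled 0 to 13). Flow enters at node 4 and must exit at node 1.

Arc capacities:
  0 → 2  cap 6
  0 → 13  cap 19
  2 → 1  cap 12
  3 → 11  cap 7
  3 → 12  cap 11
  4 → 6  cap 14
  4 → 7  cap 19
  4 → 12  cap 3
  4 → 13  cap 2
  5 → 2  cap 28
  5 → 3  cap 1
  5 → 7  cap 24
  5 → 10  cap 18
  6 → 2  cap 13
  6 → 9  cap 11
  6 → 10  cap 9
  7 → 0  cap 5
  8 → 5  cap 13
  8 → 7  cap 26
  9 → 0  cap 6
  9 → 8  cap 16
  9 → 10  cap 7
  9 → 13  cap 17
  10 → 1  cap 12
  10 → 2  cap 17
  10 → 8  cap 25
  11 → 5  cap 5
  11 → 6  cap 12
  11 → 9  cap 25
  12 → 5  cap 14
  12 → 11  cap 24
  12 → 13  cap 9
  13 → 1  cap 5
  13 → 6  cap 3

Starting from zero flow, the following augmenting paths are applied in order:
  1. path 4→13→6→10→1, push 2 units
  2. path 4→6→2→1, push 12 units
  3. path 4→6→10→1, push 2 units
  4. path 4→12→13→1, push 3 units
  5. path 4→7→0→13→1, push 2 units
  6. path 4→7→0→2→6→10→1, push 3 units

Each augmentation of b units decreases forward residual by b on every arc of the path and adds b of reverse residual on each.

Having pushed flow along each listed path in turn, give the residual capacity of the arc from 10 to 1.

Residual capacity of (10,1): 5

after path 1 (4→13→6→10→1, push 2): res(10,1)=10
after path 2 (4→6→2→1, push 12): res(10,1)=10
after path 3 (4→6→10→1, push 2): res(10,1)=8
after path 4 (4→12→13→1, push 3): res(10,1)=8
after path 5 (4→7→0→13→1, push 2): res(10,1)=8
after path 6 (4→7→0→2→6→10→1, push 3): res(10,1)=5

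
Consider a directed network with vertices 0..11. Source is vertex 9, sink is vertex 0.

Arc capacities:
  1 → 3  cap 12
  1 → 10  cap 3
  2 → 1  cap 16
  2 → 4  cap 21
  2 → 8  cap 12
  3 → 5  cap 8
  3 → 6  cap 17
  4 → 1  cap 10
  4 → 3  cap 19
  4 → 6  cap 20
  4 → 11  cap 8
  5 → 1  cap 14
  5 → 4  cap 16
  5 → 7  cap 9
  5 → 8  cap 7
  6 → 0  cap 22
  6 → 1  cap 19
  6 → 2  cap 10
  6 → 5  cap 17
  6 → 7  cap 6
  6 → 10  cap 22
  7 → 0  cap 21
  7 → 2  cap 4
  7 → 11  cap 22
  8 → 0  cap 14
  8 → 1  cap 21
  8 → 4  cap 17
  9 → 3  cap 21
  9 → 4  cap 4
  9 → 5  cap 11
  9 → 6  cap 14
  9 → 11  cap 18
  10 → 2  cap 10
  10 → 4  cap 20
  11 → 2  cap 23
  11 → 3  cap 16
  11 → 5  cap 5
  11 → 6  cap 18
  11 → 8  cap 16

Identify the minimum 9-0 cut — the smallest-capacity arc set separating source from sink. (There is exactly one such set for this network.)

Min-cut arcs: {(5,7), (6,0), (6,7), (8,0)} (total capacity 51)

augment #1: 9→6→0 push 14
augment #2: 9→3→6→0 push 8
augment #3: 9→5→7→0 push 9
augment #4: 9→5→8→0 push 2
augment #5: 9→11→8→0 push 12
augment #6: 9→3→6→7→0 push 6
max flow = 51; residual-reachable set from 9 gives S-side
cut edges (S→T): {(5,7), (6,0), (6,7), (8,0)} total cap 51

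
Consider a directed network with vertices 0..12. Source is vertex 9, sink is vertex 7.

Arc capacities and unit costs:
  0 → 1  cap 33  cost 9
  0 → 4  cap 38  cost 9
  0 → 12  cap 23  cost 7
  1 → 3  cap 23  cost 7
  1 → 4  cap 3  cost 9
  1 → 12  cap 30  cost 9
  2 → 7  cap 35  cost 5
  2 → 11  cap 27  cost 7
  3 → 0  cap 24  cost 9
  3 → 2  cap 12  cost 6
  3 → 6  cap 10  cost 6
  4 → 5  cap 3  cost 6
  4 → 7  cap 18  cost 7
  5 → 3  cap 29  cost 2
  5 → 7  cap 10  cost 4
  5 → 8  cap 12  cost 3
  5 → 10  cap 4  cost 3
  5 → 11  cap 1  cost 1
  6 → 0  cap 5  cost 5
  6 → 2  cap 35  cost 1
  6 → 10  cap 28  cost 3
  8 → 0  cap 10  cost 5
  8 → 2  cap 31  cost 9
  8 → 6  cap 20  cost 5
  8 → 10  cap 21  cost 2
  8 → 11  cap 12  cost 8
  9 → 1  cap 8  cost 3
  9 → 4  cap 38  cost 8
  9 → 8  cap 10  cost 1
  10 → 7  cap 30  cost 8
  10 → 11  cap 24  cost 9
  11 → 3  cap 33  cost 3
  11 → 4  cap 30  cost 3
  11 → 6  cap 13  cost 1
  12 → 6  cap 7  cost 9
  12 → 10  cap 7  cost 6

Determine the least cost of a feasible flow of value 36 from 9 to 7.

Minimum cost for 36 units: 539

shortest-cost path #1: 9→8→10→7 push 10 @ unit cost 11 (adds 110)
shortest-cost path #2: 9→4→7 push 18 @ unit cost 15 (adds 270)
shortest-cost path #3: 9→4→5→7 push 3 @ unit cost 18 (adds 54)
shortest-cost path #4: 9→1→3→2→7 push 5 @ unit cost 21 (adds 105)
total cost = 539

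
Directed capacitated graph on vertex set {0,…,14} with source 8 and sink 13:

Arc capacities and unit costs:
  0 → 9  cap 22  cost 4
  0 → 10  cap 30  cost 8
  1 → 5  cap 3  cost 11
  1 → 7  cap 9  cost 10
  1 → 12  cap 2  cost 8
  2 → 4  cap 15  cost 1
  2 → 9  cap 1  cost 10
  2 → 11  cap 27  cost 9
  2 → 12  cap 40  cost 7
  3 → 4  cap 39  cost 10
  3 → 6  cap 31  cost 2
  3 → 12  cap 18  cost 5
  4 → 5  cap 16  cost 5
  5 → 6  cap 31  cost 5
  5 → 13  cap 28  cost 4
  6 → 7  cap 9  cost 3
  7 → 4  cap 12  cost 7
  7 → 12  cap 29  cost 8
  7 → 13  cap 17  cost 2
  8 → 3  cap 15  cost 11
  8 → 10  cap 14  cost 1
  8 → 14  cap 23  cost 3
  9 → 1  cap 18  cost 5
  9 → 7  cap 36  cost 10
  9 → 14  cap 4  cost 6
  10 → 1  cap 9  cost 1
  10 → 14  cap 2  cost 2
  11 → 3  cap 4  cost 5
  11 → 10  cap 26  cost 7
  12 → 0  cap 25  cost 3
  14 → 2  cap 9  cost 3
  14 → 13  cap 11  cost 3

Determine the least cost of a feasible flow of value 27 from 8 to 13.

shortest-cost path #1: 8→14→13 push 11 @ unit cost 6 (adds 66)
shortest-cost path #2: 8→10→1→7→13 push 9 @ unit cost 14 (adds 126)
shortest-cost path #3: 8→14→2→4→5→13 push 7 @ unit cost 16 (adds 112)
total cost = 304

Minimum cost for 27 units: 304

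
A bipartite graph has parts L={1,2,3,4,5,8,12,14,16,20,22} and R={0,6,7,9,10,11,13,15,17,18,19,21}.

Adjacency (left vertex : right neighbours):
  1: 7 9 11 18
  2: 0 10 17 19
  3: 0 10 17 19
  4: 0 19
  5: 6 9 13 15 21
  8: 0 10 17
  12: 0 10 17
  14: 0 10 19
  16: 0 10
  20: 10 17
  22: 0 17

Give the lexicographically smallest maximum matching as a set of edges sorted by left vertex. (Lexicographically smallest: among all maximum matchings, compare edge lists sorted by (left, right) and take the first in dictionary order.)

Lex-smallest maximum matching: {(1,7), (2,0), (3,10), (4,19), (5,6), (8,17)}

|M| = 6 (so the lex-smallest maximum matching has 6 edges)
process left vertices in ascending order; for each, take the smallest-labelled available neighbour that still permits 6 edges overall, or leave it unmatched if none does
lex-smallest matching: {1-7, 2-0, 3-10, 4-19, 5-6, 8-17}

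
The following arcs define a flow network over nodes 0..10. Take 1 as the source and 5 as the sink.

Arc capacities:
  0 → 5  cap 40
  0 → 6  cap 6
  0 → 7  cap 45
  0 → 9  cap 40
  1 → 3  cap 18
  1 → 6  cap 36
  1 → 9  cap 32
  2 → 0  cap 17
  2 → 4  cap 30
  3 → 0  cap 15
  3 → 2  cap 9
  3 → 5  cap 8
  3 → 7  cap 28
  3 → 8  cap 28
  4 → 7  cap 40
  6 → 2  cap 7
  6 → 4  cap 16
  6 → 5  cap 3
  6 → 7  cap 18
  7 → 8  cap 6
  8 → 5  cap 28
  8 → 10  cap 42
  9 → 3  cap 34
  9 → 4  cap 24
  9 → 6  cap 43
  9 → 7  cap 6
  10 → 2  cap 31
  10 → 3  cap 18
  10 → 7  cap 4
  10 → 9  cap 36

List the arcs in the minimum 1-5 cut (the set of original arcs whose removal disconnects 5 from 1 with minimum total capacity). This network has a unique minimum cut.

Min-cut arcs: {(1,3), (1,9), (6,2), (6,5), (7,8)} (total capacity 66)

augment #1: 1→3→5 push 8
augment #2: 1→6→5 push 3
augment #3: 1→3→0→5 push 10
augment #4: 1→6→2→0→5 push 7
augment #5: 1→6→7→8→5 push 6
augment #6: 1→9→3→0→5 push 5
augment #7: 1→9→3→8→5 push 22
augment #8: 1→9→3→2→0→5 push 5
max flow = 66; residual-reachable set from 1 gives S-side
cut edges (S→T): {(1,3), (1,9), (6,2), (6,5), (7,8)} total cap 66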